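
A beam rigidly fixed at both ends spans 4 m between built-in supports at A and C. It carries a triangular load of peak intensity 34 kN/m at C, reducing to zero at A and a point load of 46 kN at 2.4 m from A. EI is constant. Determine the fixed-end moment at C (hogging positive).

M_C = 53.7 kN·m

Release both end moments; the primary structure is a simply-supported span AC with redundants M_A and M_C.
Simple-span end rotations at A and C under the given loads:
  at A: triangular load, peak 34: 7w₀L³/(360EI) = 42.31/EI
  at C: triangular load, peak 34: w₀L³/(45EI) = 48.36/EI
  at A: point load 46 at a = 2.4: Pab(L + b)/(6LEI) = 41.22/EI
  at C: point load 46 at a = 2.4: Pab(L + a)/(6LEI) = 47.1/EI
  θ_A0 = 83.53/EI,  θ_C0 = 95.46/EI
Flexibility coefficients: a unit moment at one end gives L/(3EI) there and L/(6EI) at the far end, so f₁₁ = f₂₂ = 1.333/EI and f₁₂ = f₂₁ = 0.6667/EI.
Compatibility — zero rotation at each built-in end:
  1.333 M_A + 0.6667 M_C = 83.53
  0.6667 M_A + 1.333 M_C = 95.46
Solving the pair gives M_A = 35.8 kN·m and M_C = 53.7 kN·m (hogging).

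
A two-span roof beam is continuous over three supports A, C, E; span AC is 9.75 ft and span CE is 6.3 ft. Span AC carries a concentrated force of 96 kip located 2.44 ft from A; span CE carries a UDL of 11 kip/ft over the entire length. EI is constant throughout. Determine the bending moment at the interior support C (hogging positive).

M_C = 88.11 kip·ft

Insert a hinge at C; M_C is the redundant, and each span becomes simply supported.
End slopes at the hinge C, treating each span as simply supported:
  span AC: point load 96 at a = 2.44: Pab(L + a)/(6LEI) = 356.8/EI
  span CE: UDL 11: wL³/(24EI) = 114.6/EI
  relative rotation θ_0 = (356.8 + 114.6)/EI = 471.4/EI
A unit hogging moment at C produces rotation L₁/(3EI) + L₂/(3EI) = 5.35/EI.
Slope continuity at C: θ_0 = M_C·5.35/EI, so M_C = 471.4/5.35 = 88.11 kip·ft (hogging).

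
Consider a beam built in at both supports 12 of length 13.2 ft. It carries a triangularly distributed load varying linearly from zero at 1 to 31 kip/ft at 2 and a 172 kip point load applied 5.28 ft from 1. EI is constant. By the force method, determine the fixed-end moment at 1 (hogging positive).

M_1 = 507 kip·ft

Take the two fixed-end moments M_1, M_2 as redundants; the released structure is the simple span 12.
End rotations of the released simple span under the applied load (×1/EI):
  at 1: triangular load, peak 31: 7w₀L³/(360EI) = 1386/EI
  at 2: triangular load, peak 31: w₀L³/(45EI) = 1584/EI
  at 1: point load 172 at a = 5.28: Pab(L + b)/(6LEI) = 1918/EI
  at 2: point load 172 at a = 5.28: Pab(L + a)/(6LEI) = 1678/EI
  θ_10 = 3304/EI,  θ_20 = 3263/EI
Flexibility coefficients: a unit moment at one end gives L/(3EI) there and L/(6EI) at the far end, so f₁₁ = f₂₂ = 4.4/EI and f₁₂ = f₂₁ = 2.2/EI.
Compatibility — zero rotation at each built-in end:
  4.4 M_1 + 2.2 M_2 = 3304
  2.2 M_1 + 4.4 M_2 = 3263
Solving the pair gives M_1 = 507 kip·ft and M_2 = 488 kip·ft (hogging).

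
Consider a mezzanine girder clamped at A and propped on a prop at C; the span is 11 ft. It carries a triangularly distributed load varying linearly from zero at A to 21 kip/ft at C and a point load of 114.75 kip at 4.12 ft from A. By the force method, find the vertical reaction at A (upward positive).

R_A = 145.6 kip

Remove the prop at C; the released (primary) structure is a cantilever built in at A.
Downward deflection at the released point C due to the loads:
  triangular load, peak 21 at the free end: 11w₀L⁴/(120EI) = 28184/EI
  point load 114.75 at a = 4.12: Pa²(3L − a)/(6EI) = 9375/EI
  δ_0 = 37559/EI
Flexibility coefficient — unit upward force at C: δ_{CC} = L³/(3EI) = 443.7/EI.
The prop prevents deflection at C: R_C = δ_0/δ_{CC} = 37559/443.7 = 84.66 kip.
Vertical equilibrium: R_A = ΣP − R_C = 230.2 − 84.66 = 145.6 kip.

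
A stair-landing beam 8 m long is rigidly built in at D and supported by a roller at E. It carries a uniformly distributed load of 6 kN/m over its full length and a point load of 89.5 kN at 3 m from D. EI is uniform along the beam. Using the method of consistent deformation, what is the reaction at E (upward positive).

R_E = 34.52 kN

Release the roller at E. Primary structure: cantilever fixed at D.
Free-end deflection of the primary structure under the applied loading (downward +):
  UDL 6: wL⁴/(8EI) = 3072/EI
  point load 89.5 at a = 3: Pa²(3L − a)/(6EI) = 2819/EI
  δ_0 = 5891/EI
Tip deflection under a unit load at E: L³/(3EI) = 170.7/EI.
Compatibility at E: δ_0 − R_E·δ_{EE} = 0, so R_E = 5891/170.7 = 34.52 kN.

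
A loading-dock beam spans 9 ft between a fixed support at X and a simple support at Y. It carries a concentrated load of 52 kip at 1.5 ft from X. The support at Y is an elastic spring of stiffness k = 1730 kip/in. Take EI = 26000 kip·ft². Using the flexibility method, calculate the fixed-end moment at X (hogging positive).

M_X = 59.68 kip·ft

Take the reaction at Y as the redundant and release it; the primary structure is a cantilever fixed at X.
Free-end deflection of the primary structure under the applied loading (downward +):
  point load 52 at a = 1.5: Pa²(3L − a)/(6EI) = 497.2/EI
Flexibility coefficient — unit upward force at Y: δ_{YY} = L³/(3EI) = 243/EI.
With EI = 26000 kip·ft²: δ_0 = 0.019125 ft and δ_{YY} = 0.009346 ft/kip.
Compatibility — the spring shortens by R_Y/k under the reaction it provides: δ_0 − R_Y·δ_{YY} = R_Y/k. With 1/k = 1/(1730×12) ft/kip = 0.000048 ft/kip, R_Y = δ_0 / (δ_{YY} + 1/k) = 0.019125 / (0.009346 + 0.000048) = 2.036 kip.
Moment equilibrium about X: M_X = Σ(load moments about X) − R_Y·L = 78 − 2.036×9 = 59.68 kip·ft.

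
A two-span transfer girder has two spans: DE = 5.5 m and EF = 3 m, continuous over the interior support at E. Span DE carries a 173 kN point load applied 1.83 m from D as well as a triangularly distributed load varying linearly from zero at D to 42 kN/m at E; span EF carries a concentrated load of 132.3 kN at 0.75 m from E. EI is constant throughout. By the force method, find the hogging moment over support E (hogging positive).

M_E = 168.9 kN·m

Release continuity at E by inserting a hinge; the redundant is the internal moment M_E. The primary structure is two simply-supported spans DE and EF.
End slopes at the hinge E, treating each span as simply supported:
  span DE: point load 173 at a = 1.83: Pab(L + a)/(6LEI) = 258.1/EI
  span DE: triangular load, peak 42: w₀L³/(45EI) = 155.3/EI
  span EF: point load 132.3 at a = 0.75: Pab(L + b)/(6LEI) = 65.12/EI
  relative rotation θ_0 = (413.4 + 65.12)/EI = 478.5/EI
A unit hogging moment at E produces rotation L₁/(3EI) + L₂/(3EI) = 2.833/EI.
Slope continuity at E: θ_0 = M_E·2.833/EI, so M_E = 478.5/2.833 = 168.9 kN·m (hogging).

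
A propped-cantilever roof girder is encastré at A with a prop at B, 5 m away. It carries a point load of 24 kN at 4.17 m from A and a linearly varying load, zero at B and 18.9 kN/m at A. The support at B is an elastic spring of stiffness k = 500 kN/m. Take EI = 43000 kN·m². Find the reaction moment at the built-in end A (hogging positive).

Release the roller at B. Primary structure: cantilever fixed at A.
Free-end deflection of the primary structure under the applied loading (downward +):
  point load 24 at a = 4.17: Pa²(3L − a)/(6EI) = 753.3/EI
  triangular load, peak 18.9 at the fixed end: w₀L⁴/(30EI) = 393.8/EI
  δ_0 = 1147/EI
Flexibility coefficient — unit upward force at B: δ_{BB} = L³/(3EI) = 41.67/EI.
With EI = 43000 kN·m²: δ_0 = 0.026675 m and δ_{BB} = 0.000969 m/kN.
Compatibility — the spring shortens by R_B/k under the reaction it provides: δ_0 − R_B·δ_{BB} = R_B/k. With 1/k = 0.002 m/kN, R_B = δ_0 / (δ_{BB} + 1/k) = 0.026675 / (0.000969 + 0.002) = 8.985 kN.
Moment equilibrium about A: M_A = Σ(load moments about A) − R_B·L = 178.8 − 8.985×5 = 133.9 kN·m.

M_A = 133.9 kN·m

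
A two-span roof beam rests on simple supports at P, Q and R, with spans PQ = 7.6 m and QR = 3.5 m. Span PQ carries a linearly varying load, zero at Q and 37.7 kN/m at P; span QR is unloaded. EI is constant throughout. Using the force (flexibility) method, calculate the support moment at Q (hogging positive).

M_Q = 86.97 kN·m

Insert a hinge at Q; M_Q is the redundant, and each span becomes simply supported.
End slopes at the hinge Q, treating each span as simply supported:
  span PQ: triangular load, peak 37.7: 7w₀L³/(360EI) = 321.8/EI
  relative rotation θ_0 = (321.8 + 0)/EI = 321.8/EI
A unit hogging moment at Q produces rotation L₁/(3EI) + L₂/(3EI) = 3.7/EI.
Compatibility: M_Q·(L₁+L₂)/(3EI) = θ_0, giving M_Q = 86.97 kN·m (hogging).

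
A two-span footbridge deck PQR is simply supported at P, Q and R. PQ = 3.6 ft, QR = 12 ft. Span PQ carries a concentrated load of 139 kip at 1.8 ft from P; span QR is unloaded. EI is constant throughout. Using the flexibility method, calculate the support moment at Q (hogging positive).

M_Q = 21.65 kip·ft

Take M_Q as the redundant. Released structure: two simple spans PQ and QR with a hinge at Q.
End slopes at the hinge Q, treating each span as simply supported:
  span PQ: point load 139 at a = 1.8: Pab(L + a)/(6LEI) = 112.6/EI
  relative rotation θ_0 = (112.6 + 0)/EI = 112.6/EI
A unit hogging moment at Q produces rotation L₁/(3EI) + L₂/(3EI) = 5.2/EI.
Compatibility: M_Q·(L₁+L₂)/(3EI) = θ_0, giving M_Q = 21.65 kip·ft (hogging).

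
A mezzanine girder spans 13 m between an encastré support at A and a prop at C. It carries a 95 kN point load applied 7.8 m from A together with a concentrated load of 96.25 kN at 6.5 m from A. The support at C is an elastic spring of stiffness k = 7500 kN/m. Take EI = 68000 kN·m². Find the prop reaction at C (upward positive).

R_C = 70.25 kN

Remove the prop at C; the released (primary) structure is a cantilever built in at A.
Downward deflection at the released point C due to the loads:
  point load 95 at a = 7.8: Pa²(3L − a)/(6EI) = 30055/EI
  point load 96.25 at a = 6.5: Pa²(3L − a)/(6EI) = 22027/EI
  δ_0 = 52082/EI
Flexibility coefficient — unit upward force at C: δ_{CC} = L³/(3EI) = 732.3/EI.
With EI = 68000 kN·m²: δ_0 = 0.76591 m and δ_{CC} = 0.01077 m/kN.
Compatibility — the spring shortens by R_C/k under the reaction it provides: δ_0 − R_C·δ_{CC} = R_C/k. With 1/k = 0.000133 m/kN, R_C = δ_0 / (δ_{CC} + 1/k) = 0.76591 / (0.01077 + 0.000133) = 70.25 kN.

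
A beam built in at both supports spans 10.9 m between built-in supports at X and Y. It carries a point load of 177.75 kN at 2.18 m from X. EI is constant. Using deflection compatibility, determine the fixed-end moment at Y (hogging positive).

M_Y = 62 kN·m

Take the two fixed-end moments M_X, M_Y as redundants; the released structure is the simple span XY.
On the primary (simply-supported) span, the end slopes from the loading are:
  at X: point load 177.75 at a = 2.18: Pab(L + b)/(6LEI) = 1014/EI
  at Y: point load 177.75 at a = 2.18: Pab(L + a)/(6LEI) = 675.8/EI
  θ_X0 = 1014/EI,  θ_Y0 = 675.8/EI
Flexibility coefficients: a unit moment at one end gives L/(3EI) there and L/(6EI) at the far end, so f₁₁ = f₂₂ = 3.633/EI and f₁₂ = f₂₁ = 1.817/EI.
Compatibility — zero rotation at each built-in end:
  3.633 M_X + 1.817 M_Y = 1014
  1.817 M_X + 3.633 M_Y = 675.8
Solving the pair gives M_X = 248 kN·m and M_Y = 62 kN·m (hogging).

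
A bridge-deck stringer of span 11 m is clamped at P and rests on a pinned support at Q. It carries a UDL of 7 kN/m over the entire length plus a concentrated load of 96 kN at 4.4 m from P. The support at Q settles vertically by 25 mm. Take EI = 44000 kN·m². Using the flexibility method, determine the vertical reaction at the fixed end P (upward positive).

Release the roller at Q. Primary structure: cantilever fixed at P.
Deflection at Q on the released cantilever, summing each load's contribution:
  UDL 7: wL⁴/(8EI) = 12811/EI
  point load 96 at a = 4.4: Pa²(3L − a)/(6EI) = 8859/EI
  δ_0 = 21670/EI
Tip deflection under a unit load at Q: L³/(3EI) = 443.7/EI.
With EI = 44000 kN·m²: δ_0 = 0.4925 m and δ_{QQ} = 0.010083 m/kN.
Compatibility — the beam at Q must follow the support down by 0.025 m: δ_0 − R_Q·δ_{QQ} = 0.025, so R_Q = (0.4925 − 0.025)/0.010083 = 46.36 kN.
Vertical equilibrium: R_P = ΣP − R_Q = 173 − 46.36 = 126.6 kN.

R_P = 126.6 kN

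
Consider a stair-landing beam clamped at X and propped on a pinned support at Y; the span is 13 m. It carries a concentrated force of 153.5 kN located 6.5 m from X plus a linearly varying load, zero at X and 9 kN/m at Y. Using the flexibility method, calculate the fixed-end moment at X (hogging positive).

M_X = 462.9 kN·m

Release the roller at Y. Primary structure: cantilever fixed at X.
Primary-structure tip deflection at Y by superposition:
  point load 153.5 at a = 6.5: Pa²(3L − a)/(6EI) = 35129/EI
  triangular load, peak 9 at the free end: 11w₀L⁴/(120EI) = 23563/EI
  δ_0 = 58692/EI
Tip deflection under a unit load at Y: L³/(3EI) = 732.3/EI.
Compatibility at Y: δ_0 − R_Y·δ_{YY} = 0, so R_Y = 58692/732.3 = 80.14 kN.
Moment equilibrium about X: M_X = Σ(load moments about X) − R_Y·L = 1505 − 80.14×13 = 462.9 kN·m.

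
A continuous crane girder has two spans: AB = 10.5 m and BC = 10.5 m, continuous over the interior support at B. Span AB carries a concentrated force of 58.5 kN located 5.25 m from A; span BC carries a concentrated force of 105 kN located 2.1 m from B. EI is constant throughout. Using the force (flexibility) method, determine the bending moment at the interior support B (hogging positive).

Insert a hinge at B; M_B is the redundant, and each span becomes simply supported.
End slopes at the hinge B, treating each span as simply supported:
  span AB: point load 58.5 at a = 5.25: Pab(L + a)/(6LEI) = 403.1/EI
  span BC: point load 105 at a = 2.1: Pab(L + b)/(6LEI) = 555.7/EI
  relative rotation θ_0 = (403.1 + 555.7)/EI = 958.8/EI
A unit hogging moment at B produces rotation L₁/(3EI) + L₂/(3EI) = 7/EI.
Compatibility: M_B·(L₁+L₂)/(3EI) = θ_0, giving M_B = 137 kN·m (hogging).

M_B = 137 kN·m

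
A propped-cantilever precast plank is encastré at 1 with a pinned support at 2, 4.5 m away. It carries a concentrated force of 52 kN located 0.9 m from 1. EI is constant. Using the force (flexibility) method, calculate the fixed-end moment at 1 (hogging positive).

M_1 = 33.7 kN·m

Take the reaction at 2 as the redundant and release it; the primary structure is a cantilever fixed at 1.
Deflection at 2 on the released cantilever, summing each load's contribution:
  point load 52 at a = 0.9: Pa²(3L − a)/(6EI) = 88.45/EI
Flexibility coefficient — unit upward force at 2: δ_{22} = L³/(3EI) = 30.38/EI.
The prop prevents deflection at 2: R_2 = δ_0/δ_{22} = 88.45/30.38 = 2.912 kN.
Moment equilibrium about 1: M_1 = Σ(load moments about 1) − R_2·L = 46.8 − 2.912×4.5 = 33.7 kN·m.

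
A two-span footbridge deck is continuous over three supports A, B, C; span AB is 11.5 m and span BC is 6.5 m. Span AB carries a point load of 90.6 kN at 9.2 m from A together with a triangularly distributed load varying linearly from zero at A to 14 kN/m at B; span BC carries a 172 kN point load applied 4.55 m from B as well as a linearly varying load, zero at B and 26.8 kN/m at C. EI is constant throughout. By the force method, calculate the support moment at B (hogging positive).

M_B = 253.7 kN·m

Take M_B as the redundant. Released structure: two simple spans AB and BC with a hinge at B.
End slopes at the hinge B, treating each span as simply supported:
  span AB: point load 90.6 at a = 9.2: Pab(L + a)/(6LEI) = 575.1/EI
  span AB: triangular load, peak 14: w₀L³/(45EI) = 473.2/EI
  span BC: point load 172 at a = 4.55: Pab(L + b)/(6LEI) = 330.6/EI
  span BC: triangular load, peak 26.8: 7w₀L³/(360EI) = 143.1/EI
  relative rotation θ_0 = (1048 + 473.8)/EI = 1522/EI
A unit hogging moment at B produces rotation L₁/(3EI) + L₂/(3EI) = 6/EI.
Slope continuity at B: θ_0 = M_B·6/EI, so M_B = 1522/6 = 253.7 kN·m (hogging).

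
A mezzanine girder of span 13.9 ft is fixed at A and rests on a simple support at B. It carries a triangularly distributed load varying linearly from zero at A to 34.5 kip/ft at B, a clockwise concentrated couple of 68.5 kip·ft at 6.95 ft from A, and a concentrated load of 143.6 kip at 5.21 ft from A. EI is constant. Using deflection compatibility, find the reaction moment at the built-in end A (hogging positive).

M_A = 760.3 kip·ft

Take the reaction at B as the redundant and release it; the primary structure is a cantilever fixed at A.
Free-end deflection of the primary structure under the applied loading (downward +):
  triangular load, peak 34.5 at the free end: 11w₀L⁴/(120EI) = 118056/EI
  clockwise couple 68.5 at a = 6.95: M₀a(2L − a)/(2EI) = 4963/EI
  point load 143.6 at a = 5.21: Pa²(3L − a)/(6EI) = 23706/EI
  δ_0 = 146725/EI
Flexibility coefficient — unit upward force at B: δ_{BB} = L³/(3EI) = 895.2/EI.
Compatibility at B: δ_0 − R_B·δ_{BB} = 0, so R_B = 146725/895.2 = 163.9 kip.
Moment equilibrium about A: M_A = Σ(load moments about A) − R_B·L = 3039 − 163.9×13.9 = 760.3 kip·ft.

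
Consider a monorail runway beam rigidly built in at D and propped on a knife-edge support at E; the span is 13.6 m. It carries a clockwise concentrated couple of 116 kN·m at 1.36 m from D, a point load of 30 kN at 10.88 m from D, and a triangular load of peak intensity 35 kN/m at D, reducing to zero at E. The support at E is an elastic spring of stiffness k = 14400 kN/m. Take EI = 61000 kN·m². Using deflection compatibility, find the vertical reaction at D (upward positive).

Remove the prop at E; the released (primary) structure is a cantilever built in at D.
Deflection at E on the released cantilever, summing each load's contribution:
  clockwise couple 116 at a = 1.36: M₀a(2L − a)/(2EI) = 2038/EI
  point load 30 at a = 10.88: Pa²(3L − a)/(6EI) = 17709/EI
  triangular load, peak 35 at the fixed end: w₀L⁴/(30EI) = 39912/EI
  δ_0 = 59659/EI
Flexibility coefficient — unit upward force at E: δ_{EE} = L³/(3EI) = 838.5/EI.
With EI = 61000 kN·m²: δ_0 = 0.97802 m and δ_{EE} = 0.013746 m/kN.
Compatibility — the spring shortens by R_E/k under the reaction it provides: δ_0 − R_E·δ_{EE} = R_E/k. With 1/k = 0.000069 m/kN, R_E = δ_0 / (δ_{EE} + 1/k) = 0.97802 / (0.013746 + 0.000069) = 70.79 kN.
Vertical equilibrium: R_D = ΣP − R_E = 268 − 70.79 = 197.2 kN.

R_D = 197.2 kN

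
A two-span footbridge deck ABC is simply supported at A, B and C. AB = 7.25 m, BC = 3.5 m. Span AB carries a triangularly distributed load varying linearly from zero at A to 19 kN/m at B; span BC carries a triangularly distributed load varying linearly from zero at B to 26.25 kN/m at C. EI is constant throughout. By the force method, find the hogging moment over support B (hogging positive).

M_B = 51.01 kN·m

Release continuity at B by inserting a hinge; the redundant is the internal moment M_B. The primary structure is two simply-supported spans AB and BC.
End slopes at the hinge B, treating each span as simply supported:
  span AB: triangular load, peak 19: w₀L³/(45EI) = 160.9/EI
  span BC: triangular load, peak 26.25: 7w₀L³/(360EI) = 21.88/EI
  relative rotation θ_0 = (160.9 + 21.88)/EI = 182.8/EI
A unit hogging moment at B produces rotation L₁/(3EI) + L₂/(3EI) = 3.583/EI.
Slope continuity at B: θ_0 = M_B·3.583/EI, so M_B = 182.8/3.583 = 51.01 kN·m (hogging).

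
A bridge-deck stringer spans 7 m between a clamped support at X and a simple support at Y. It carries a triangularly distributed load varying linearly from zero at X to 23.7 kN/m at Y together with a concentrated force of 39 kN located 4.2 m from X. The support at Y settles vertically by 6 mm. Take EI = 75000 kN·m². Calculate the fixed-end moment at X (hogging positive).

Take the reaction at Y as the redundant and release it; the primary structure is a cantilever fixed at X.
Primary-structure tip deflection at Y by superposition:
  triangular load, peak 23.7 at the free end: 11w₀L⁴/(120EI) = 5216/EI
  point load 39 at a = 4.2: Pa²(3L − a)/(6EI) = 1926/EI
  δ_0 = 7142/EI
Flexibility coefficient — unit upward force at Y: δ_{YY} = L³/(3EI) = 114.3/EI.
With EI = 75000 kN·m²: δ_0 = 0.095233 m and δ_{YY} = 0.001524 m/kN.
Compatibility — the beam at Y must follow the support down by 0.006 m: δ_0 − R_Y·δ_{YY} = 0.006, so R_Y = (0.095233 − 0.006)/0.001524 = 58.53 kN.
Moment equilibrium about X: M_X = Σ(load moments about X) − R_Y·L = 550.9 − 58.53×7 = 141.2 kN·m.

M_X = 141.2 kN·m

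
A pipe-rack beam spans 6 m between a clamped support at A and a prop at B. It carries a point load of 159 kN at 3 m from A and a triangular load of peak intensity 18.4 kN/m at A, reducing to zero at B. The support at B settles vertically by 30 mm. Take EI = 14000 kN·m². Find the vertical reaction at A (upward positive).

Choose R_B as the redundant. The primary structure is the cantilever fixed at A.
Deflection at B on the released cantilever, summing each load's contribution:
  point load 159 at a = 3: Pa²(3L − a)/(6EI) = 3578/EI
  triangular load, peak 18.4 at the fixed end: w₀L⁴/(30EI) = 794.9/EI
  δ_0 = 4372/EI
Tip deflection under a unit load at B: L³/(3EI) = 72/EI.
With EI = 14000 kN·m²: δ_0 = 0.31231 m and δ_{BB} = 0.005143 m/kN.
Compatibility — the beam at B must follow the support down by 0.03 m: δ_0 − R_B·δ_{BB} = 0.03, so R_B = (0.31231 − 0.03)/0.005143 = 54.89 kN.
Vertical equilibrium: R_A = ΣP − R_B = 214.2 − 54.89 = 159.3 kN.

R_A = 159.3 kN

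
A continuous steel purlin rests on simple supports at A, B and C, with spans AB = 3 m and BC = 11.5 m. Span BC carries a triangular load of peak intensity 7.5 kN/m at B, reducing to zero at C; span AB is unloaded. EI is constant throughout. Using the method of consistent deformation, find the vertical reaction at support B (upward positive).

Release continuity at B by inserting a hinge; the redundant is the internal moment M_B. The primary structure is two simply-supported spans AB and BC.
End slopes at the hinge B, treating each span as simply supported:
  span BC: triangular load, peak 7.5: w₀L³/(45EI) = 253.5/EI
  relative rotation θ_0 = (0 + 253.5)/EI = 253.5/EI
A unit hogging moment at B produces rotation L₁/(3EI) + L₂/(3EI) = 4.833/EI.
Compatibility: M_B·(L₁+L₂)/(3EI) = θ_0, giving M_B = 52.44 kN·m (hogging).
Span AB, ΣM about A with M_B applied at B: R_B^{AB}·3 = 0 + 52.44, so R_B^{AB} = 17.48 kN and R_A = 0 − 17.48 = -17.48 kN.
Span BC, ΣM about C: R_B^{BC}·11.5 = 330.6 + 52.44, so R_B^{BC} = 33.31 kN and R_C = 43.12 − 33.31 = 9.815 kN.
R_B = 17.48 + 33.31 = 50.79 kN.

R_B = 50.79 kN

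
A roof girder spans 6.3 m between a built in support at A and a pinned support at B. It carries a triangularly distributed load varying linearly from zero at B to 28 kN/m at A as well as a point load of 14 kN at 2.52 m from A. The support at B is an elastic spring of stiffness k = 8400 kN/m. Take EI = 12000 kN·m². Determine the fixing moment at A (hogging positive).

Take the reaction at B as the redundant and release it; the primary structure is a cantilever fixed at A.
Free-end deflection of the primary structure under the applied loading (downward +):
  triangular load, peak 28 at the fixed end: w₀L⁴/(30EI) = 1470/EI
  point load 14 at a = 2.52: Pa²(3L − a)/(6EI) = 242.7/EI
  δ_0 = 1713/EI
Flexibility coefficient — unit upward force at B: δ_{BB} = L³/(3EI) = 83.35/EI.
With EI = 12000 kN·m²: δ_0 = 0.14275 m and δ_{BB} = 0.006946 m/kN.
Compatibility — the spring shortens by R_B/k under the reaction it provides: δ_0 − R_B·δ_{BB} = R_B/k. With 1/k = 0.000119 m/kN, R_B = δ_0 / (δ_{BB} + 1/k) = 0.14275 / (0.006946 + 0.000119) = 20.21 kN.
Moment equilibrium about A: M_A = Σ(load moments about A) − R_B·L = 220.5 − 20.21×6.3 = 93.2 kN·m.

M_A = 93.2 kN·m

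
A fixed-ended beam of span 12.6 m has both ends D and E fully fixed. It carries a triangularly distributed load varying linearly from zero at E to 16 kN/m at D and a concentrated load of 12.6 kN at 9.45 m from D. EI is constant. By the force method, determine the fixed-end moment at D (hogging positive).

M_D = 134.4 kN·m

Take the two fixed-end moments M_D, M_E as redundants; the released structure is the simple span DE.
On the primary (simply-supported) span, the end slopes from the loading are:
  at D: triangular load, peak 16: w₀L³/(45EI) = 711.2/EI
  at E: triangular load, peak 16: 7w₀L³/(360EI) = 622.3/EI
  at D: point load 12.6 at a = 9.45: Pab(L + b)/(6LEI) = 78.14/EI
  at E: point load 12.6 at a = 9.45: Pab(L + a)/(6LEI) = 109.4/EI
  θ_D0 = 789.4/EI,  θ_E0 = 731.7/EI
Flexibility coefficients: a unit moment at one end gives L/(3EI) there and L/(6EI) at the far end, so f₁₁ = f₂₂ = 4.2/EI and f₁₂ = f₂₁ = 2.1/EI.
Compatibility — zero rotation at each built-in end:
  4.2 M_D + 2.1 M_E = 789.4
  2.1 M_D + 4.2 M_E = 731.7
Solving the pair gives M_D = 134.4 kN·m and M_E = 107 kN·m (hogging).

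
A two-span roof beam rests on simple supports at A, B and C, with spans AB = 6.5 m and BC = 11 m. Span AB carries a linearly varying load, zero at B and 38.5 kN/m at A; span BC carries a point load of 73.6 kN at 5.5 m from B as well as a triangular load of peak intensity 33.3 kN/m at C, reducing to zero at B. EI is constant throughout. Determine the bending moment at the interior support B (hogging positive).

Release continuity at B by inserting a hinge; the redundant is the internal moment M_B. The primary structure is two simply-supported spans AB and BC.
Rotations at B on the released spans (each span's end-slope, ×1/EI):
  span AB: triangular load, peak 38.5: 7w₀L³/(360EI) = 205.6/EI
  span BC: point load 73.6 at a = 5.5: Pab(L + b)/(6LEI) = 556.6/EI
  span BC: triangular load, peak 33.3: 7w₀L³/(360EI) = 861.8/EI
  relative rotation θ_0 = (205.6 + 1418)/EI = 1624/EI
A unit hogging moment at B produces rotation L₁/(3EI) + L₂/(3EI) = 5.833/EI.
Slope continuity at B: θ_0 = M_B·5.833/EI, so M_B = 1624/5.833 = 278.4 kN·m (hogging).

M_B = 278.4 kN·m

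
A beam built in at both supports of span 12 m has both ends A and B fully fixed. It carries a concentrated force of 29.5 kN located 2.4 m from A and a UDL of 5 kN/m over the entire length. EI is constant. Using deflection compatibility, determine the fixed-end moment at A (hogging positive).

Take the two fixed-end moments M_A, M_B as redundants; the released structure is the simple span AB.
End rotations of the released simple span under the applied load (×1/EI):
  at A: point load 29.5 at a = 2.4: Pab(L + b)/(6LEI) = 203.9/EI
  at B: point load 29.5 at a = 2.4: Pab(L + a)/(6LEI) = 135.9/EI
  at A: UDL 5: wL³/(24EI) = 360/EI
  at B: UDL 5: wL³/(24EI) = 360/EI
  θ_A0 = 563.9/EI,  θ_B0 = 495.9/EI
Flexibility coefficients: a unit moment at one end gives L/(3EI) there and L/(6EI) at the far end, so f₁₁ = f₂₂ = 4/EI and f₁₂ = f₂₁ = 2/EI.
Compatibility — zero rotation at each built-in end:
  4 M_A + 2 M_B = 563.9
  2 M_A + 4 M_B = 495.9
Solving the pair gives M_A = 105.3 kN·m and M_B = 71.33 kN·m (hogging).

M_A = 105.3 kN·m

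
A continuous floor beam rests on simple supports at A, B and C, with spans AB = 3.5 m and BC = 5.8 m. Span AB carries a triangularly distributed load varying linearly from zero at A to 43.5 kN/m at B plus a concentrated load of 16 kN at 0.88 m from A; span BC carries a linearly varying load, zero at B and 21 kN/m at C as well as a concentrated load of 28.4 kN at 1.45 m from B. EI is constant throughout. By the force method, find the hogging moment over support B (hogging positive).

Release continuity at B by inserting a hinge; the redundant is the internal moment M_B. The primary structure is two simply-supported spans AB and BC.
Rotations at B on the released spans (each span's end-slope, ×1/EI):
  span AB: triangular load, peak 43.5: w₀L³/(45EI) = 41.45/EI
  span AB: point load 16 at a = 0.88: Pab(L + a)/(6LEI) = 7.694/EI
  span BC: triangular load, peak 21: 7w₀L³/(360EI) = 79.67/EI
  span BC: point load 28.4 at a = 1.45: Pab(L + b)/(6LEI) = 52.25/EI
  relative rotation θ_0 = (49.14 + 131.9)/EI = 181.1/EI
A unit hogging moment at B produces rotation L₁/(3EI) + L₂/(3EI) = 3.1/EI.
Compatibility: M_B·(L₁+L₂)/(3EI) = θ_0, giving M_B = 58.41 kN·m (hogging).

M_B = 58.41 kN·m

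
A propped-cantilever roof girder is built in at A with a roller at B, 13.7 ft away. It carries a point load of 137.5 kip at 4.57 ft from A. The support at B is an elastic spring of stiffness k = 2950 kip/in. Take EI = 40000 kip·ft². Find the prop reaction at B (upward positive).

Take the reaction at B as the redundant and release it; the primary structure is a cantilever fixed at A.
Deflection at B on the released cantilever, summing each load's contribution:
  point load 137.5 at a = 4.57: Pa²(3L − a)/(6EI) = 17484/EI
Flexibility coefficient — unit upward force at B: δ_{BB} = L³/(3EI) = 857.1/EI.
With EI = 40000 kip·ft²: δ_0 = 0.43709 ft and δ_{BB} = 0.021428 ft/kip.
Compatibility — the spring shortens by R_B/k under the reaction it provides: δ_0 − R_B·δ_{BB} = R_B/k. With 1/k = 1/(2950×12) ft/kip = 0.000028 ft/kip, R_B = δ_0 / (δ_{BB} + 1/k) = 0.43709 / (0.021428 + 0.000028) = 20.37 kip.

R_B = 20.37 kip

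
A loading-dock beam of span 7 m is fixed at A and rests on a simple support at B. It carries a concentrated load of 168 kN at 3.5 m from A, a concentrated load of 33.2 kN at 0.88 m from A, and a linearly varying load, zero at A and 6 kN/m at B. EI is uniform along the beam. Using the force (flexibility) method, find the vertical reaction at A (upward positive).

Remove the prop at B; the released (primary) structure is a cantilever built in at A.
Free-end deflection of the primary structure under the applied loading (downward +):
  point load 168 at a = 3.5: Pa²(3L − a)/(6EI) = 6002/EI
  point load 33.2 at a = 0.88: Pa²(3L − a)/(6EI) = 86.21/EI
  triangular load, peak 6 at the free end: 11w₀L⁴/(120EI) = 1321/EI
  δ_0 = 7409/EI
Tip deflection under a unit load at B: L³/(3EI) = 114.3/EI.
Compatibility at B: δ_0 − R_B·δ_{BB} = 0, so R_B = 7409/114.3 = 64.8 kN.
Vertical equilibrium: R_A = ΣP − R_B = 222.2 − 64.8 = 157.4 kN.

R_A = 157.4 kN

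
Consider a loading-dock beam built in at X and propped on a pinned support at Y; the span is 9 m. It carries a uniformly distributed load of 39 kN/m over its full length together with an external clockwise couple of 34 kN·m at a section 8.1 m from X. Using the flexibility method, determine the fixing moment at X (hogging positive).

Choose R_Y as the redundant. The primary structure is the cantilever fixed at X.
Deflection at Y on the released cantilever, summing each load's contribution:
  UDL 39: wL⁴/(8EI) = 31985/EI
  clockwise couple 34 at a = 8.1: M₀a(2L − a)/(2EI) = 1363/EI
  δ_0 = 33348/EI
Flexibility coefficient — unit upward force at Y: δ_{YY} = L³/(3EI) = 243/EI.
The prop prevents deflection at Y: R_Y = δ_0/δ_{YY} = 33348/243 = 137.2 kN.
Moment equilibrium about X: M_X = Σ(load moments about X) − R_Y·L = 1614 − 137.2×9 = 378.4 kN·m.

M_X = 378.4 kN·m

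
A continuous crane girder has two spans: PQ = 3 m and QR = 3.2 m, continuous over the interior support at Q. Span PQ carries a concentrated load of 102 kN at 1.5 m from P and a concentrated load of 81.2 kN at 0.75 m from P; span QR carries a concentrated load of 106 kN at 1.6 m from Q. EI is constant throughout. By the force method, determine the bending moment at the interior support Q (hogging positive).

M_Q = 74.4 kN·m

Insert a hinge at Q; M_Q is the redundant, and each span becomes simply supported.
End slopes at the hinge Q, treating each span as simply supported:
  span PQ: point load 102 at a = 1.5: Pab(L + a)/(6LEI) = 57.38/EI
  span PQ: point load 81.2 at a = 0.75: Pab(L + a)/(6LEI) = 28.55/EI
  span QR: point load 106 at a = 1.6: Pab(L + b)/(6LEI) = 67.84/EI
  relative rotation θ_0 = (85.92 + 67.84)/EI = 153.8/EI
A unit hogging moment at Q produces rotation L₁/(3EI) + L₂/(3EI) = 2.067/EI.
Slope continuity at Q: θ_0 = M_Q·2.067/EI, so M_Q = 153.8/2.067 = 74.4 kN·m (hogging).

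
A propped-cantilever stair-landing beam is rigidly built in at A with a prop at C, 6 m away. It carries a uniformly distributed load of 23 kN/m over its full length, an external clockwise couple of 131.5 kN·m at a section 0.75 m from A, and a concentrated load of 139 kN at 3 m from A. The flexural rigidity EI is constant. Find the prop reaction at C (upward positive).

R_C = 102.9 kN

Take the reaction at C as the redundant and release it; the primary structure is a cantilever fixed at A.
Deflection at C on the released cantilever, summing each load's contribution:
  UDL 23: wL⁴/(8EI) = 3726/EI
  clockwise couple 131.5 at a = 0.75: M₀a(2L − a)/(2EI) = 554.8/EI
  point load 139 at a = 3: Pa²(3L − a)/(6EI) = 3128/EI
  δ_0 = 7408/EI
Flexibility coefficient — unit upward force at C: δ_{CC} = L³/(3EI) = 72/EI.
The prop prevents deflection at C: R_C = δ_0/δ_{CC} = 7408/72 = 102.9 kN.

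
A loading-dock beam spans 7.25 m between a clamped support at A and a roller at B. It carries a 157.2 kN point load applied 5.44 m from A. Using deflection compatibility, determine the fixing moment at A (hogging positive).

M_A = 133.4 kN·m

Remove the prop at B; the released (primary) structure is a cantilever built in at A.
Primary-structure tip deflection at B by superposition:
  point load 157.2 at a = 5.44: Pa²(3L − a)/(6EI) = 12646/EI
Tip deflection under a unit load at B: L³/(3EI) = 127/EI.
The prop prevents deflection at B: R_B = δ_0/δ_{BB} = 12646/127 = 99.55 kN.
Moment equilibrium about A: M_A = Σ(load moments about A) − R_B·L = 855.2 − 99.55×7.25 = 133.4 kN·m.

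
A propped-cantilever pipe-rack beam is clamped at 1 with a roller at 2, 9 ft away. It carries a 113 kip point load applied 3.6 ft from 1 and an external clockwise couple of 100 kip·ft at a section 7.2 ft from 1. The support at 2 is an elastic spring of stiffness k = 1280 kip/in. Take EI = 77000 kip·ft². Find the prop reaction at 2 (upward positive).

Take the reaction at 2 as the redundant and release it; the primary structure is a cantilever fixed at 1.
Free-end deflection of the primary structure under the applied loading (downward +):
  point load 113 at a = 3.6: Pa²(3L − a)/(6EI) = 5711/EI
  clockwise couple 100 at a = 7.2: M₀a(2L − a)/(2EI) = 3888/EI
  δ_0 = 9599/EI
Flexibility coefficient — unit upward force at 2: δ_{22} = L³/(3EI) = 243/EI.
With EI = 77000 kip·ft²: δ_0 = 0.12467 ft and δ_{22} = 0.003156 ft/kip.
Compatibility — the spring shortens by R_2/k under the reaction it provides: δ_0 − R_2·δ_{22} = R_2/k. With 1/k = 1/(1280×12) ft/kip = 0.000065 ft/kip, R_2 = δ_0 / (δ_{22} + 1/k) = 0.12467 / (0.003156 + 0.000065) = 38.71 kip.

R_2 = 38.71 kip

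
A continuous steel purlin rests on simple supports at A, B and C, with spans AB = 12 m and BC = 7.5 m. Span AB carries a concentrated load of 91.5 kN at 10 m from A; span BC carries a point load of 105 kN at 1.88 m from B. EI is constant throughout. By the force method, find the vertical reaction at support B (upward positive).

R_B = 184.4 kN

Release continuity at B by inserting a hinge; the redundant is the internal moment M_B. The primary structure is two simply-supported spans AB and BC.
Discontinuity in slope at B on the released structure — sum the simple-span end rotations:
  span AB: point load 91.5 at a = 10: Pab(L + a)/(6LEI) = 559.2/EI
  span BC: point load 105 at a = 1.88: Pab(L + b)/(6LEI) = 323.4/EI
  relative rotation θ_0 = (559.2 + 323.4)/EI = 882.6/EI
A unit hogging moment at B produces rotation L₁/(3EI) + L₂/(3EI) = 6.5/EI.
Slope continuity at B: θ_0 = M_B·6.5/EI, so M_B = 882.6/6.5 = 135.8 kN·m (hogging).
Span AB, ΣM about A with M_B applied at B: R_B^{AB}·12 = 915 + 135.8, so R_B^{AB} = 87.57 kN and R_A = 91.5 − 87.57 = 3.934 kN.
Span BC, ΣM about C: R_B^{BC}·7.5 = 590.1 + 135.8, so R_B^{BC} = 96.78 kN and R_C = 105 − 96.78 = 8.215 kN.
R_B = 87.57 + 96.78 = 184.4 kN.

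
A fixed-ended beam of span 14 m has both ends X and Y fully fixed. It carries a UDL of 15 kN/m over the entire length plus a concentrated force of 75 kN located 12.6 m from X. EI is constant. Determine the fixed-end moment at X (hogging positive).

Release both end moments; the primary structure is a simply-supported span XY with redundants M_X and M_Y.
On the primary (simply-supported) span, the end slopes from the loading are:
  at X: UDL 15: wL³/(24EI) = 1715/EI
  at Y: UDL 15: wL³/(24EI) = 1715/EI
  at X: point load 75 at a = 12.6: Pab(L + b)/(6LEI) = 242.6/EI
  at Y: point load 75 at a = 12.6: Pab(L + a)/(6LEI) = 418.9/EI
  θ_X0 = 1958/EI,  θ_Y0 = 2134/EI
Flexibility coefficients: a unit moment at one end gives L/(3EI) there and L/(6EI) at the far end, so f₁₁ = f₂₂ = 4.667/EI and f₁₂ = f₂₁ = 2.333/EI.
Compatibility — zero rotation at each built-in end:
  4.667 M_X + 2.333 M_Y = 1958
  2.333 M_X + 4.667 M_Y = 2134
Solving the pair gives M_X = 254.4 kN·m and M_Y = 330.1 kN·m (hogging).

M_X = 254.4 kN·m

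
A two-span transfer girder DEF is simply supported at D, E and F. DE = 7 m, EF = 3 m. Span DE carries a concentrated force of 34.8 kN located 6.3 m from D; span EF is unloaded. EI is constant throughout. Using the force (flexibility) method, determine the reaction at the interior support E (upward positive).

R_E = 38.26 kN

Take M_E as the redundant. Released structure: two simple spans DE and EF with a hinge at E.
End slopes at the hinge E, treating each span as simply supported:
  span DE: point load 34.8 at a = 6.3: Pab(L + a)/(6LEI) = 48.6/EI
  relative rotation θ_0 = (48.6 + 0)/EI = 48.6/EI
A unit hogging moment at E produces rotation L₁/(3EI) + L₂/(3EI) = 3.333/EI.
Slope continuity at E: θ_0 = M_E·3.333/EI, so M_E = 48.6/3.333 = 14.58 kN·m (hogging).
Span DE, ΣM about D with M_E applied at E: R_E^{DE}·7 = 219.2 + 14.58, so R_E^{DE} = 33.4 kN and R_D = 34.8 − 33.4 = 1.397 kN.
Span EF, ΣM about F: R_E^{EF}·3 = 0 + 14.58, so R_E^{EF} = 4.86 kN and R_F = 0 − 4.86 = -4.86 kN.
R_E = 33.4 + 4.86 = 38.26 kN.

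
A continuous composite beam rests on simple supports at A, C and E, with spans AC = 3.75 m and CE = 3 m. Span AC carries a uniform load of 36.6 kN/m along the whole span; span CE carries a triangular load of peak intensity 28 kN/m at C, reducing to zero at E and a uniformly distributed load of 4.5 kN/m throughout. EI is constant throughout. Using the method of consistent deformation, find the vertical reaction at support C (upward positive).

Release continuity at C by inserting a hinge; the redundant is the internal moment M_C. The primary structure is two simply-supported spans AC and CE.
End slopes at the hinge C, treating each span as simply supported:
  span AC: UDL 36.6: wL³/(24EI) = 80.42/EI
  span CE: triangular load, peak 28: w₀L³/(45EI) = 16.8/EI
  span CE: UDL 4.5: wL³/(24EI) = 5.062/EI
  relative rotation θ_0 = (80.42 + 21.86)/EI = 102.3/EI
A unit hogging moment at C produces rotation L₁/(3EI) + L₂/(3EI) = 2.25/EI.
Slope continuity at C: θ_0 = M_C·2.25/EI, so M_C = 102.3/2.25 = 45.46 kN·m (hogging).
Span AC, ΣM about A with M_C applied at C: R_C^{AC}·3.75 = 257.3 + 45.46, so R_C^{AC} = 80.75 kN and R_A = 137.2 − 80.75 = 56.5 kN.
Span CE, ΣM about E: R_C^{CE}·3 = 104.2 + 45.46, so R_C^{CE} = 49.9 kN and R_E = 55.5 − 49.9 = 5.597 kN.
R_C = 80.75 + 49.9 = 130.7 kN.

R_C = 130.7 kN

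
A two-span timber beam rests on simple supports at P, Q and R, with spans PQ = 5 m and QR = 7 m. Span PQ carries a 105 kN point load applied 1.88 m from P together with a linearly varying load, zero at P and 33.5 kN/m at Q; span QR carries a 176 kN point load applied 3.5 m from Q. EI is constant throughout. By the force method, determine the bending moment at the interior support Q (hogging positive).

Insert a hinge at Q; M_Q is the redundant, and each span becomes simply supported.
Discontinuity in slope at Q on the released structure — sum the simple-span end rotations:
  span PQ: point load 105 at a = 1.88: Pab(L + a)/(6LEI) = 141.2/EI
  span PQ: triangular load, peak 33.5: w₀L³/(45EI) = 93.06/EI
  span QR: point load 176 at a = 3.5: Pab(L + b)/(6LEI) = 539/EI
  relative rotation θ_0 = (234.3 + 539)/EI = 773.3/EI
A unit hogging moment at Q produces rotation L₁/(3EI) + L₂/(3EI) = 4/EI.
Compatibility: M_Q·(L₁+L₂)/(3EI) = θ_0, giving M_Q = 193.3 kN·m (hogging).

M_Q = 193.3 kN·m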